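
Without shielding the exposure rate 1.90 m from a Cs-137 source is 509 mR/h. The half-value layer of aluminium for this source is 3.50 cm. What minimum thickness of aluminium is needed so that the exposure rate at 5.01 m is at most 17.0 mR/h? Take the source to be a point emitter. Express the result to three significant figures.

At 5.01 m, distance alone gives (1.90/5.01)² = 0.1438, so 509 × 0.1438 = 73.19 mR/h.
Further attenuation needed: 73.19/17.0 = 4.305.
n = log₂(4.305) = 2.106 half-value layers.
Thickness = 2.106 × 3.50 cm = 7.371 cm.

7.37 cm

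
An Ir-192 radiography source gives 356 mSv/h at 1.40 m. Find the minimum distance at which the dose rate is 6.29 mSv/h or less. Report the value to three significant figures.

Applying the 1/r² law, d₂ = d₁·√(I₁/I₂).
I₁/I₂ = 356/6.29 = 56.60, so d₂ = 1.40 × √56.60 = 10.53 m.

10.5 m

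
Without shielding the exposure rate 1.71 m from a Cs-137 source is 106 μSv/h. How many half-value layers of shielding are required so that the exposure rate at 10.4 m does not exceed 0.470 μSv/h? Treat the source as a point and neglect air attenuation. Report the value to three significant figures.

2.61 half-value layers

At 10.4 m, distance alone gives (1.71/10.4)² = 0.02703, so 106 × 0.02703 = 2.865 μSv/h.
Further attenuation needed: 2.865/0.470 = 6.096.
n = log₂(6.096) = 2.608 half-value layers.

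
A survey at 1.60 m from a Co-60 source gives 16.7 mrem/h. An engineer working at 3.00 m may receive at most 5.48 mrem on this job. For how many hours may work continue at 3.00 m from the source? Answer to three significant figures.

1.15 h

Using I₁d₁² = I₂d₂², rate at 3.00 m:
(1.60/3.00)² = 0.2844, so 16.7 × 0.2844 = 4.749 mrem/h.
Stay time = 5.48 mrem ÷ 4.749 mrem/h = 1.154 h.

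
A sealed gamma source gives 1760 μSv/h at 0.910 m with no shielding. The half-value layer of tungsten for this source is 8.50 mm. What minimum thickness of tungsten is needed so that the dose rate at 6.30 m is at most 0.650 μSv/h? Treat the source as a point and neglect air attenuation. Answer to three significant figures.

At 6.30 m, distance alone gives (0.910/6.30)² = 0.02086, so 1760 × 0.02086 = 36.71 μSv/h.
Further attenuation needed: 36.71/0.650 = 56.48.
n = log₂(56.48) = 5.820 half-value layers.
Thickness = 5.820 × 8.50 mm = 49.47 mm.

49.5 mm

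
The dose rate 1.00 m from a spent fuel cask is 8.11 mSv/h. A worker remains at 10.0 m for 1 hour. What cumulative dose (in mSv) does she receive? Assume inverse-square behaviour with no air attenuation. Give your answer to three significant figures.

0.0811 mSv

Applying the 1/r² law, rate at 10.0 m:
8.11 × (1.00/10.0)² = 8.11 × 0.01000 = 0.08110 mSv/h.
Dose = rate × time = 0.08110 mSv/h × 1.000 h = 0.08110 mSv.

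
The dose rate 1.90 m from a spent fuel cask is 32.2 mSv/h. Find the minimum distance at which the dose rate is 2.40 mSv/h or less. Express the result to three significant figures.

6.96 m

Intensity scales as (d₁/d₂)², so d₂ = d₁·√(I₁/I₂).
I₁/I₂ = 32.2/2.40 = 13.42, so d₂ = 1.90 × √13.42 = 6.960 m.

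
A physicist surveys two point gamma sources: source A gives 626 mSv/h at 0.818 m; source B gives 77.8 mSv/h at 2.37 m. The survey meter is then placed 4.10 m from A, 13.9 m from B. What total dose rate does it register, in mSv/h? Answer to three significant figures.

Each source contributes Iᵢ·(dᵢ/rᵢ)²; contributions add.
A: 626 × (0.818/4.10)² = 24.92 mSv/h
B: 77.8 × (2.37/13.9)² = 2.262 mSv/h
Total = 24.92 + 2.262 = 27.18 mSv/h.

27.2 mSv/h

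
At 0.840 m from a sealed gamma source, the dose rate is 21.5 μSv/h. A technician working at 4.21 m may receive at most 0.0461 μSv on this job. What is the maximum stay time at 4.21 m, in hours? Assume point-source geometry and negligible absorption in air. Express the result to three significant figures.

Intensity scales as (d₁/d₂)², so rate at 4.21 m:
21.5 × (0.840/4.21)² = 21.5 × 0.03981 = 0.8559 μSv/h.
Stay time = 0.0461 μSv ÷ 0.8559 μSv/h = 0.05386 h.

0.0539 h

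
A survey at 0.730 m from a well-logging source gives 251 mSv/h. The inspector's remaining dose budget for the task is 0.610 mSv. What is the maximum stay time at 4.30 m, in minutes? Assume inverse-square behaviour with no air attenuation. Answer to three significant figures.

5.06 min

Applying the 1/r² law, rate at 4.30 m:
(0.730/4.30)² = 0.02882, so 251 × 0.02882 = 7.234 mSv/h.
Stay time = 0.610 mSv ÷ 7.234 mSv/h = 0.08432 h = 5.059 min.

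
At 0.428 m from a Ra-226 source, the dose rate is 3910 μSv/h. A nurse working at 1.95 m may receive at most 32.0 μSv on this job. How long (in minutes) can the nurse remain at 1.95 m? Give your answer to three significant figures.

Since intensity falls as 1/r², rate at 1.95 m:
3910 × (0.428/1.95)² = 3910 × 0.04817 = 188.3 μSv/h.
Stay time = 32.0 μSv ÷ 188.3 μSv/h = 0.1699 h = 10.19 min.

10.2 min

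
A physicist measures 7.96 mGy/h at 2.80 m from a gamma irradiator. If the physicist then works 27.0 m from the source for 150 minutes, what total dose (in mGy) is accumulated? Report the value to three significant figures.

0.214 mGy

Using I₁d₁² = I₂d₂², rate at 27.0 m:
(2.80/27.0)² = 0.01075, so 7.96 × 0.01075 = 0.08557 mGy/h.
Dose = rate × time = 0.08557 mGy/h × 2.500 h = 0.2139 mGy.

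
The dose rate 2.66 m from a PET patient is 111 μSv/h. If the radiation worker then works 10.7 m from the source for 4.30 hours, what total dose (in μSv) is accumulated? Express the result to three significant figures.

29.5 μSv

By the inverse-square law, rate at 10.7 m:
(2.66/10.7)² = 0.06180, so 111 × 0.06180 = 6.860 μSv/h.
Dose = rate × time = 6.860 μSv/h × 4.300 h = 29.50 μSv.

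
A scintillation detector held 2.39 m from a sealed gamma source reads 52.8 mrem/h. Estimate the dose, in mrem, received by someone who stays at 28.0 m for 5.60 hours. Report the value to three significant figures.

2.15 mrem

Since intensity falls as 1/r², rate at 28.0 m:
(2.39/28.0)² = 0.007286, so 52.8 × 0.007286 = 0.3847 mrem/h.
Dose = rate × time = 0.3847 mrem/h × 5.600 h = 2.154 mrem.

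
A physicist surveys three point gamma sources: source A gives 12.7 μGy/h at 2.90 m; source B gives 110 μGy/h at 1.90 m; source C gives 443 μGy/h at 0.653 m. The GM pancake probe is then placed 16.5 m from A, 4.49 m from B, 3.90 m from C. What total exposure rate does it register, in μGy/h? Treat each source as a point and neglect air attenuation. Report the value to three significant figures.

Each source contributes Iᵢ·(dᵢ/rᵢ)²; contributions add.
A: 12.7 × (2.90/16.5)² = 0.3923 μGy/h
B: 110 × (1.90/4.49)² = 19.70 μGy/h
C: 443 × (0.653/3.90)² = 12.42 μGy/h
Total = 0.3923 + 19.70 + 12.42 = 32.51 μGy/h.

32.5 μGy/h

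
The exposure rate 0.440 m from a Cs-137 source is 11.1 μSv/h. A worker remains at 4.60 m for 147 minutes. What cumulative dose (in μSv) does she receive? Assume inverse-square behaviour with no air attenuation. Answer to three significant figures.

Intensity scales as (d₁/d₂)², so rate at 4.60 m:
11.1 × (0.440/4.60)² = 11.1 × 0.009149 = 0.1016 μSv/h.
Dose = rate × time = 0.1016 μSv/h × 2.450 h = 0.2489 μSv.

0.249 μSv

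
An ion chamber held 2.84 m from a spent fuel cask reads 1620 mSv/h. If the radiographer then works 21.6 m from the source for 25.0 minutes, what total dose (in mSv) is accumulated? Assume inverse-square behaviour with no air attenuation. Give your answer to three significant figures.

Using I₁d₁² = I₂d₂², rate at 21.6 m:
1620 × (2.84/21.6)² = 1620 × 0.01729 = 28.01 mSv/h.
Dose = rate × time = 28.01 mSv/h × 0.4167 h = 11.67 mSv.

11.7 mSv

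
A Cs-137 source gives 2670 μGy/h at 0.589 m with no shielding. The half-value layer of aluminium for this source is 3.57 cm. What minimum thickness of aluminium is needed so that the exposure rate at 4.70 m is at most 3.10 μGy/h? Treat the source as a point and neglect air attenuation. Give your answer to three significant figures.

13.4 cm

At 4.70 m, distance alone gives (0.589/4.70)² = 0.01570, so 2670 × 0.01570 = 41.92 μGy/h.
Further attenuation needed: 41.92/3.10 = 13.52.
n = log₂(13.52) = 3.757 half-value layers.
Thickness = 3.757 × 3.57 cm = 13.41 cm.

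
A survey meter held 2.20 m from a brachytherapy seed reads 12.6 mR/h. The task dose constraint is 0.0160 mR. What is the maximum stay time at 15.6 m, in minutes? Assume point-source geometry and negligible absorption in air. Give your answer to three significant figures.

3.83 min

Using I₁d₁² = I₂d₂², rate at 15.6 m:
(2.20/15.6)² = 0.01989, so 12.6 × 0.01989 = 0.2506 mR/h.
Stay time = 0.0160 mR ÷ 0.2506 mR/h = 0.06385 h = 3.831 min.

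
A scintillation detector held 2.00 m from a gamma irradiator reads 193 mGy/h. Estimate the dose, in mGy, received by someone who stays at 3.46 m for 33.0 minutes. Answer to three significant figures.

35.5 mGy

Using I₁d₁² = I₂d₂², rate at 3.46 m:
(2.00/3.46)² = 0.3341, so 193 × 0.3341 = 64.48 mGy/h.
Dose = rate × time = 64.48 mGy/h × 0.5500 h = 35.46 mGy.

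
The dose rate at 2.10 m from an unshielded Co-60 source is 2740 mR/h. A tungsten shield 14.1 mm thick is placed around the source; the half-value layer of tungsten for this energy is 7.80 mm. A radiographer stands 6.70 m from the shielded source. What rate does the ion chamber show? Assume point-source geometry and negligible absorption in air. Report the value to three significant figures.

76.9 mR/h

Distance alone: (2.10/6.70)² = 0.09824, so 2740 × 0.09824 = 269.2 mR/h.
Shield: 14.1/7.80 = 1.808 half-value layers → attenuation 2^(−1.808) = 0.2856.
Combined: 269.2 × 0.2856 = 76.88 mR/h.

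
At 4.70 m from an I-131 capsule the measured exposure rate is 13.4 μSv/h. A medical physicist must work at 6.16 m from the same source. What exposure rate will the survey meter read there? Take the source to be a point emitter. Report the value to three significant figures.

Using I₁d₁² = I₂d₂², scaling from 4.70 m to 6.16 m:
13.4 × (4.70/6.16)² = 13.4 × 0.5821 = 7.800 μSv/h.

7.80 μSv/h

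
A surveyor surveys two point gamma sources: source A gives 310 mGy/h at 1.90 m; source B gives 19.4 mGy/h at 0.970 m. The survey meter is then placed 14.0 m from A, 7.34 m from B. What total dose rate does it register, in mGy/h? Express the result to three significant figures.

6.05 mGy/h

By superposition, sum each source's inverse-square contribution:
A: 310 × (1.90/14.0)² = 5.710 mGy/h
B: 19.4 × (0.970/7.34)² = 0.3388 mGy/h
Total = 5.710 + 0.3388 = 6.049 mGy/h.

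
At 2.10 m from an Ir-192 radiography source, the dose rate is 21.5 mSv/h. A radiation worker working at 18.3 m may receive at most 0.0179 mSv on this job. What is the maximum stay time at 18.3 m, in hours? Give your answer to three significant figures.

0.0632 h

Using I₁d₁² = I₂d₂², rate at 18.3 m:
(2.10/18.3)² = 0.01317, so 21.5 × 0.01317 = 0.2832 mSv/h.
Stay time = 0.0179 mSv ÷ 0.2832 mSv/h = 0.06321 h.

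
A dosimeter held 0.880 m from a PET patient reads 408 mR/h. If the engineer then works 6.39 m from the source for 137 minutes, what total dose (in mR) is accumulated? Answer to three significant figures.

Applying the 1/r² law, rate at 6.39 m:
(0.880/6.39)² = 0.01897, so 408 × 0.01897 = 7.740 mR/h.
Dose = rate × time = 7.740 mR/h × 2.283 h = 17.67 mR.

17.7 mR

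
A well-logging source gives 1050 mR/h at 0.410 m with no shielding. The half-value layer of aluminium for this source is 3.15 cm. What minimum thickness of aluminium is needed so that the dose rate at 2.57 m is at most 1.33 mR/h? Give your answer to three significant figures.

13.6 cm

At 2.57 m, distance alone gives (0.410/2.57)² = 0.02545, so 1050 × 0.02545 = 26.72 mR/h.
Further attenuation needed: 26.72/1.33 = 20.09.
n = log₂(20.09) = 4.328 half-value layers.
Thickness = 4.328 × 3.15 cm = 13.63 cm.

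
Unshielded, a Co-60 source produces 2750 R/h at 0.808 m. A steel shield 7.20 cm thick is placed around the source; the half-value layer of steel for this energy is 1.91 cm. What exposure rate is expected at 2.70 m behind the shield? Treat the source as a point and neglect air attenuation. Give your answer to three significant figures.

18.1 R/h

Distance alone: 2750 × (0.808/2.70)² = 2750 × 0.08956 = 246.3 R/h.
Shield: 7.20/1.91 = 3.770 half-value layers → attenuation 2^(−3.770) = 0.07330.
Combined: 246.3 × 0.07330 = 18.05 R/h.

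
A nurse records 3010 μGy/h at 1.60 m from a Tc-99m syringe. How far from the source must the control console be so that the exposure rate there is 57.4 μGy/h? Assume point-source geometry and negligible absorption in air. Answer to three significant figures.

Since intensity falls as 1/r², d₂ = d₁·√(I₁/I₂).
I₁/I₂ = 3010/57.4 = 52.44, so d₂ = 1.60 × √52.44 = 11.59 m.

11.6 m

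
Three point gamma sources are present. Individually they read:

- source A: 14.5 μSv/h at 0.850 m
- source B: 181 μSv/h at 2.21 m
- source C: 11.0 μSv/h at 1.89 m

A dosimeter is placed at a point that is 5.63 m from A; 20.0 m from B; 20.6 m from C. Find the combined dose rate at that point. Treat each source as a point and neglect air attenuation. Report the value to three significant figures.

2.63 μSv/h

By superposition, sum each source's inverse-square contribution:
A: 14.5 × (0.850/5.63)² = 0.3305 μSv/h
B: 181 × (2.21/20.0)² = 2.210 μSv/h
C: 11.0 × (1.89/20.6)² = 0.09259 μSv/h
Total = 0.3305 + 2.210 + 0.09259 = 2.633 μSv/h.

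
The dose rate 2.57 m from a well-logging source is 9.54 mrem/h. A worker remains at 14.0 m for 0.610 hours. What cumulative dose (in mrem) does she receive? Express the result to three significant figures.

Intensity scales as (d₁/d₂)², so rate at 14.0 m:
(2.57/14.0)² = 0.03370, so 9.54 × 0.03370 = 0.3215 mrem/h.
Dose = rate × time = 0.3215 mrem/h × 0.6100 h = 0.1961 mrem.

0.196 mrem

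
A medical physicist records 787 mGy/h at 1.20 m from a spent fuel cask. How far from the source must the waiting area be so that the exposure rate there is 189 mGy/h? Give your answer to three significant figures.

2.45 m

Applying the 1/r² law, d₂ = d₁·√(I₁/I₂).
I₁/I₂ = 787/189 = 4.164, so d₂ = 1.20 × √4.164 = 2.449 m.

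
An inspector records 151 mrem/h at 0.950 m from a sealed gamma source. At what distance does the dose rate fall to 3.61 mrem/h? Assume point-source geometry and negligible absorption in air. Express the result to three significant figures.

6.14 m

Intensity scales as (d₁/d₂)², so d₂ = d₁·√(I₁/I₂).
I₁/I₂ = 151/3.61 = 41.83, so d₂ = 0.950 × √41.83 = 6.144 m.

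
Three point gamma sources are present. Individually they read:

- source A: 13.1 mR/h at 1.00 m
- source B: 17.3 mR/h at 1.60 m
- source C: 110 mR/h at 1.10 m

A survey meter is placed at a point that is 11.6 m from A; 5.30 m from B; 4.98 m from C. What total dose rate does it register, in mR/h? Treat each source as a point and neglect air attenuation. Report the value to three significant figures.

Each source contributes Iᵢ·(dᵢ/rᵢ)²; contributions add.
A: 13.1 × (1.00/11.6)² = 0.09735 mR/h
B: 17.3 × (1.60/5.30)² = 1.577 mR/h
C: 110 × (1.10/4.98)² = 5.367 mR/h
Total = 0.09735 + 1.577 + 5.367 = 7.041 mR/h.

7.04 mR/h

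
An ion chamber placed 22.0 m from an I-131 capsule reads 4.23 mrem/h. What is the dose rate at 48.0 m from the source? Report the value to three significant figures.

0.889 mrem/h

Intensity scales as (d₁/d₂)², so scaling from 22.0 m to 48.0 m:
(22.0/48.0)² = 0.2101, so 4.23 × 0.2101 = 0.8887 mrem/h.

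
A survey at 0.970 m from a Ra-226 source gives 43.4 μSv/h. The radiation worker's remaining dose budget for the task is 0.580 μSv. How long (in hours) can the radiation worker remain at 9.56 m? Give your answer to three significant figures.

Using I₁d₁² = I₂d₂², rate at 9.56 m:
(0.970/9.56)² = 0.01030, so 43.4 × 0.01030 = 0.4470 μSv/h.
Stay time = 0.580 μSv ÷ 0.4470 μSv/h = 1.298 h.

1.30 h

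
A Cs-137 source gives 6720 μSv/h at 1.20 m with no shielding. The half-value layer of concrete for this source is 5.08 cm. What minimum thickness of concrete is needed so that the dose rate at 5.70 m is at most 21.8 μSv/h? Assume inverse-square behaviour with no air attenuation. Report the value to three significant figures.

At 5.70 m, distance alone gives 6720 × (1.20/5.70)² = 6720 × 0.04432 = 297.8 μSv/h.
Further attenuation needed: 297.8/21.8 = 13.66.
n = log₂(13.66) = 3.772 half-value layers.
Thickness = 3.772 × 5.08 cm = 19.16 cm.

19.2 cm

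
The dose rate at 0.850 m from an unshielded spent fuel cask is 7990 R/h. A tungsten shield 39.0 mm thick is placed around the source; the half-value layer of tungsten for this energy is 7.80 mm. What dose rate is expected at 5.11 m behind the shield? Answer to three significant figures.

6.91 R/h

Distance alone: (0.850/5.11)² = 0.02767, so 7990 × 0.02767 = 221.1 R/h.
Shield: 39.0/7.80 = 5.000 half-value layers → attenuation 2^(−5.000) = 0.03125.
Combined: 221.1 × 0.03125 = 6.909 R/h.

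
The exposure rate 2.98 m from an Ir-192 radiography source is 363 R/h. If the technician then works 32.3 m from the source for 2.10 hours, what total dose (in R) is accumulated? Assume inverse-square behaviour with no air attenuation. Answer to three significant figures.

6.49 R

Using I₁d₁² = I₂d₂², rate at 32.3 m:
363 × (2.98/32.3)² = 363 × 0.008512 = 3.090 R/h.
Dose = rate × time = 3.090 R/h × 2.100 h = 6.489 R.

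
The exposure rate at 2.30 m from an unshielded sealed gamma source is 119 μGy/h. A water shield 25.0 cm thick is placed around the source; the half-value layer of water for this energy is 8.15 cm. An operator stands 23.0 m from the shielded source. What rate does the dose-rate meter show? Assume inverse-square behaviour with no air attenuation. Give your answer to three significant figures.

Distance alone: 119 × (2.30/23.0)² = 119 × 0.01000 = 1.190 μGy/h.
Shield: 25.0/8.15 = 3.067 half-value layers → attenuation 2^(−3.067) = 0.1193.
Combined: 1.190 × 0.1193 = 0.1420 μGy/h.

0.142 μGy/h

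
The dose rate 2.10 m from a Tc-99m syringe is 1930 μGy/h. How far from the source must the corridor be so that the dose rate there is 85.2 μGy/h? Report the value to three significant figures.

9.99 m

By the inverse-square law, d₂ = d₁·√(I₁/I₂).
I₁/I₂ = 1930/85.2 = 22.65, so d₂ = 2.10 × √22.65 = 9.994 m.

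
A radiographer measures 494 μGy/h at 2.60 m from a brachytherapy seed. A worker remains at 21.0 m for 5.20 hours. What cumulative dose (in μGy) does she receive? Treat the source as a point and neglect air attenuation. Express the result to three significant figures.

39.4 μGy

Intensity scales as (d₁/d₂)², so rate at 21.0 m:
494 × (2.60/21.0)² = 494 × 0.01533 = 7.573 μGy/h.
Dose = rate × time = 7.573 μGy/h × 5.200 h = 39.38 μGy.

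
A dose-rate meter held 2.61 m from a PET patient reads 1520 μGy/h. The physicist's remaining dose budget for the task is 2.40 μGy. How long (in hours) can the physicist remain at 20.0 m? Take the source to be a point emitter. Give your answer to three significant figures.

Using I₁d₁² = I₂d₂², rate at 20.0 m:
1520 × (2.61/20.0)² = 1520 × 0.01703 = 25.89 μGy/h.
Stay time = 2.40 μGy ÷ 25.89 μGy/h = 0.09270 h.

0.0927 h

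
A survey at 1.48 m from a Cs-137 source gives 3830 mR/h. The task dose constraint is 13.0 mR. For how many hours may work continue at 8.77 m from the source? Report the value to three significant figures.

0.119 h

Using I₁d₁² = I₂d₂², rate at 8.77 m:
3830 × (1.48/8.77)² = 3830 × 0.02848 = 109.1 mR/h.
Stay time = 13.0 mR ÷ 109.1 mR/h = 0.1192 h.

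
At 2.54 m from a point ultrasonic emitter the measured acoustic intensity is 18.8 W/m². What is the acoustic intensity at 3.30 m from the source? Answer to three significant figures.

11.1 W/m²

By the inverse-square law, scaling from 2.54 m to 3.30 m:
18.8 × (2.54/3.30)² = 18.8 × 0.5924 = 11.14 W/m².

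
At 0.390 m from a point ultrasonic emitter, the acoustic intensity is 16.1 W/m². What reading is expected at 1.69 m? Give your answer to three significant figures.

0.857 W/m²

By the inverse-square law, the rate at 1.69 m is
(0.390/1.69)² = 0.05325, so 16.1 × 0.05325 = 0.8573 W/m².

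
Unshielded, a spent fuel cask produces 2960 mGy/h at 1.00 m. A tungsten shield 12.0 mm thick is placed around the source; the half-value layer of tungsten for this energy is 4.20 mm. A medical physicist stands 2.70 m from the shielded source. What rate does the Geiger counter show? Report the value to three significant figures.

56.0 mGy/h

Distance alone: 2960 × (1.00/2.70)² = 2960 × 0.1372 = 406.1 mGy/h.
Shield: 12.0/4.20 = 2.857 half-value layers → attenuation 2^(−2.857) = 0.1380.
Combined: 406.1 × 0.1380 = 56.04 mGy/h.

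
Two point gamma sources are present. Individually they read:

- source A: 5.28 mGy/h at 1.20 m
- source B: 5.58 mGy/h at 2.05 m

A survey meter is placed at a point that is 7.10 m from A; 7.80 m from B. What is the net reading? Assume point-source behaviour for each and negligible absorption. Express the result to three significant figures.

Each source contributes Iᵢ·(dᵢ/rᵢ)²; contributions add.
A: 5.28 × (1.20/7.10)² = 0.1508 mGy/h
B: 5.58 × (2.05/7.80)² = 0.3854 mGy/h
Total = 0.1508 + 0.3854 = 0.5362 mGy/h.

0.536 mGy/h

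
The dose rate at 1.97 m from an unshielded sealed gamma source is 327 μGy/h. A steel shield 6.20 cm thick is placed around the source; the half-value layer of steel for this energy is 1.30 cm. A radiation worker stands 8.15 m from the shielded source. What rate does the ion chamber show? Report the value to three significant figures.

Distance alone: 327 × (1.97/8.15)² = 327 × 0.05843 = 19.11 μGy/h.
Shield: 6.20/1.30 = 4.769 half-value layers → attenuation 2^(−4.769) = 0.03668.
Combined: 19.11 × 0.03668 = 0.7010 μGy/h.

0.701 μGy/h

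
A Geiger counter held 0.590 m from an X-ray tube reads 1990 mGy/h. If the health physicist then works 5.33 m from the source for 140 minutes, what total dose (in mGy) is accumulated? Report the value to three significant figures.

Using I₁d₁² = I₂d₂², rate at 5.33 m:
1990 × (0.590/5.33)² = 1990 × 0.01225 = 24.38 mGy/h.
Dose = rate × time = 24.38 mGy/h × 2.333 h = 56.88 mGy.

56.9 mGy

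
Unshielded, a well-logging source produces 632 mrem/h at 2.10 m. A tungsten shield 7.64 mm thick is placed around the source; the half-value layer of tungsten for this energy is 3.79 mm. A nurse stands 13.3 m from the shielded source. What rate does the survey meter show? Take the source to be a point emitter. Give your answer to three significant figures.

Distance alone: (2.10/13.3)² = 0.02493, so 632 × 0.02493 = 15.76 mrem/h.
Shield: 7.64/3.79 = 2.016 half-value layers → attenuation 2^(−2.016) = 0.2472.
Combined: 15.76 × 0.2472 = 3.896 mrem/h.

3.90 mrem/h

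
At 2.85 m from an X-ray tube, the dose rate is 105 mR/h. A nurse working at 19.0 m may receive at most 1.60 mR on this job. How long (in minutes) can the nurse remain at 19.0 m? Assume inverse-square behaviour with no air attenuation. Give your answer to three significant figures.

40.6 min

By the inverse-square law, rate at 19.0 m:
(2.85/19.0)² = 0.02250, so 105 × 0.02250 = 2.362 mR/h.
Stay time = 1.60 mR ÷ 2.362 mR/h = 0.6774 h = 40.64 min.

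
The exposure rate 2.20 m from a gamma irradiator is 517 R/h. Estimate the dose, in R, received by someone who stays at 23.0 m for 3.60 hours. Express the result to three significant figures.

Intensity scales as (d₁/d₂)², so rate at 23.0 m:
(2.20/23.0)² = 0.009149, so 517 × 0.009149 = 4.730 R/h.
Dose = rate × time = 4.730 R/h × 3.600 h = 17.03 R.

17.0 R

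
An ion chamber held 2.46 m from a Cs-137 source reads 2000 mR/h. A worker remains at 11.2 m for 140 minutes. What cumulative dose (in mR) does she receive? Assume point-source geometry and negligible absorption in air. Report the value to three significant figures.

Since intensity falls as 1/r², rate at 11.2 m:
2000 × (2.46/11.2)² = 2000 × 0.04824 = 96.48 mR/h.
Dose = rate × time = 96.48 mR/h × 2.333 h = 225.1 mR.

225 mR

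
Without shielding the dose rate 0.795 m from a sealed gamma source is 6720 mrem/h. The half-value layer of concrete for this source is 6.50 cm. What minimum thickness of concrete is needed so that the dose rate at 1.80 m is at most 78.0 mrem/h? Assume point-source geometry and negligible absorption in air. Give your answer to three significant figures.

26.5 cm

At 1.80 m, distance alone gives (0.795/1.80)² = 0.1951, so 6720 × 0.1951 = 1311 mrem/h.
Further attenuation needed: 1311/78.0 = 16.81.
n = log₂(16.81) = 4.071 half-value layers.
Thickness = 4.071 × 6.50 cm = 26.46 cm.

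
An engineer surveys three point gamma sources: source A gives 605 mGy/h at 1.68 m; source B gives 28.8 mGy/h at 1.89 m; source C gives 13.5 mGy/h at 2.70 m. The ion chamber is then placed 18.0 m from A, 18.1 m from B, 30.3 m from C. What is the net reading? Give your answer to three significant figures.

By superposition, sum each source's inverse-square contribution:
A: 605 × (1.68/18.0)² = 5.270 mGy/h
B: 28.8 × (1.89/18.1)² = 0.3140 mGy/h
C: 13.5 × (2.70/30.3)² = 0.1072 mGy/h
Total = 5.270 + 0.3140 + 0.1072 = 5.691 mGy/h.

5.69 mGy/h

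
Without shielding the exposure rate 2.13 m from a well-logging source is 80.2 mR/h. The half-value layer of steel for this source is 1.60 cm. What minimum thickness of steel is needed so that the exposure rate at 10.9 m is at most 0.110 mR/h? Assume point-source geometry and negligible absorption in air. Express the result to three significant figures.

7.68 cm

At 10.9 m, distance alone gives 80.2 × (2.13/10.9)² = 80.2 × 0.03819 = 3.063 mR/h.
Further attenuation needed: 3.063/0.110 = 27.85.
n = log₂(27.85) = 4.800 half-value layers.
Thickness = 4.800 × 1.60 cm = 7.680 cm.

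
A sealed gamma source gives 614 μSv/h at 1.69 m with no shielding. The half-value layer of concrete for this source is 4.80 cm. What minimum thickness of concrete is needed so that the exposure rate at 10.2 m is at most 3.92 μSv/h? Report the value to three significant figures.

At 10.2 m, distance alone gives 614 × (1.69/10.2)² = 614 × 0.02745 = 16.85 μSv/h.
Further attenuation needed: 16.85/3.92 = 4.298.
n = log₂(4.298) = 2.104 half-value layers.
Thickness = 2.104 × 4.80 cm = 10.10 cm.

10.1 cm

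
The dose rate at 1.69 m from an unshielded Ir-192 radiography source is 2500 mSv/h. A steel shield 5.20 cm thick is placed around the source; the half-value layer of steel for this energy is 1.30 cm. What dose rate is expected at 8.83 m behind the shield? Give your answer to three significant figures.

Distance alone: 2500 × (1.69/8.83)² = 2500 × 0.03663 = 91.58 mSv/h.
Shield: 5.20/1.30 = 4.000 half-value layers → attenuation 2^(−4.000) = 0.06250.
Combined: 91.58 × 0.06250 = 5.724 mSv/h.

5.72 mSv/h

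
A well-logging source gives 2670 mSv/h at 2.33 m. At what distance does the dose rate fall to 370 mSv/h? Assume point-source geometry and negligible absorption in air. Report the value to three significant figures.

Intensity scales as (d₁/d₂)², so d₂ = d₁·√(I₁/I₂).
I₁/I₂ = 2670/370 = 7.216, so d₂ = 2.33 × √7.216 = 6.259 m.

6.26 m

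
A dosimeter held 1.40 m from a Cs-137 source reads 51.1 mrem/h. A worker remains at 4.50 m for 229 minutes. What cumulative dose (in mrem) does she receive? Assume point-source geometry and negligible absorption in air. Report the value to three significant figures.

18.9 mrem

Using I₁d₁² = I₂d₂², rate at 4.50 m:
51.1 × (1.40/4.50)² = 51.1 × 0.09679 = 4.946 mrem/h.
Dose = rate × time = 4.946 mrem/h × 3.817 h = 18.88 mrem.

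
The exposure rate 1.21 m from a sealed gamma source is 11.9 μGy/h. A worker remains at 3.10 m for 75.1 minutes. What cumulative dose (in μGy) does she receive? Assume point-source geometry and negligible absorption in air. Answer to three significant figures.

2.27 μGy

Applying the 1/r² law, rate at 3.10 m:
(1.21/3.10)² = 0.1524, so 11.9 × 0.1524 = 1.814 μGy/h.
Dose = rate × time = 1.814 μGy/h × 1.252 h = 2.271 μGy.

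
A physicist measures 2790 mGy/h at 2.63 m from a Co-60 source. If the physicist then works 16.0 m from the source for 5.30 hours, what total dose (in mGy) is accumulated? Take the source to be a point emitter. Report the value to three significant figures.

Intensity scales as (d₁/d₂)², so rate at 16.0 m:
(2.63/16.0)² = 0.02702, so 2790 × 0.02702 = 75.39 mGy/h.
Dose = rate × time = 75.39 mGy/h × 5.300 h = 399.6 mGy.

400 mGy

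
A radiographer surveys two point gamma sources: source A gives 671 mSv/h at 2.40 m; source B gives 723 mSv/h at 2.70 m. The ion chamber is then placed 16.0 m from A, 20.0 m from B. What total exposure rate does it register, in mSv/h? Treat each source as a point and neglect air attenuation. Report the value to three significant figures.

28.3 mSv/h

Each source contributes Iᵢ·(dᵢ/rᵢ)²; contributions add.
A: 671 × (2.40/16.0)² = 15.10 mSv/h
B: 723 × (2.70/20.0)² = 13.18 mSv/h
Total = 15.10 + 13.18 = 28.28 mSv/h.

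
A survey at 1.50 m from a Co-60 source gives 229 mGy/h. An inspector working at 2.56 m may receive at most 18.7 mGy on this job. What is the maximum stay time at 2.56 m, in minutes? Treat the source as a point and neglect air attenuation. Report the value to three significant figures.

Intensity scales as (d₁/d₂)², so rate at 2.56 m:
(1.50/2.56)² = 0.3433, so 229 × 0.3433 = 78.62 mGy/h.
Stay time = 18.7 mGy ÷ 78.62 mGy/h = 0.2379 h = 14.27 min.

14.3 min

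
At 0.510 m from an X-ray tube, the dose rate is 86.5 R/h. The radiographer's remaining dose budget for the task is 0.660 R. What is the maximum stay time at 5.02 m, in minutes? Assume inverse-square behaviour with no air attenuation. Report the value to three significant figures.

44.4 min

Intensity scales as (d₁/d₂)², so rate at 5.02 m:
86.5 × (0.510/5.02)² = 86.5 × 0.01032 = 0.8927 R/h.
Stay time = 0.660 R ÷ 0.8927 R/h = 0.7393 h = 44.36 min.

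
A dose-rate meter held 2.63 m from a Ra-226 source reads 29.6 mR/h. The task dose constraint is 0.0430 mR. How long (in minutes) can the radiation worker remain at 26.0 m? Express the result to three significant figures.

8.52 min

By the inverse-square law, rate at 26.0 m:
29.6 × (2.63/26.0)² = 29.6 × 0.01023 = 0.3028 mR/h.
Stay time = 0.0430 mR ÷ 0.3028 mR/h = 0.1420 h = 8.520 min.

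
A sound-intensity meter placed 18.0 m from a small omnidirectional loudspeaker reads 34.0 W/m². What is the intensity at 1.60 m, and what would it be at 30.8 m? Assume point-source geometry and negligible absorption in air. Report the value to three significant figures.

4300 W/m²; 11.6 W/m²

Since intensity falls as 1/r²,
At 1.60 m: 34.0 × (18.0/1.60)² = 34.0 × 126.6 = 4304 W/m²
At 30.8 m: (1.60/30.8)² = 0.002699, so 4304 × 0.002699 = 11.62 W/m².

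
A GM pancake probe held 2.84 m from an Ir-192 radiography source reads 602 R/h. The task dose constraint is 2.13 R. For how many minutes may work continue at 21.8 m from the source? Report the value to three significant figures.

12.5 min

By the inverse-square law, rate at 21.8 m:
602 × (2.84/21.8)² = 602 × 0.01697 = 10.22 R/h.
Stay time = 2.13 R ÷ 10.22 R/h = 0.2084 h = 12.50 min.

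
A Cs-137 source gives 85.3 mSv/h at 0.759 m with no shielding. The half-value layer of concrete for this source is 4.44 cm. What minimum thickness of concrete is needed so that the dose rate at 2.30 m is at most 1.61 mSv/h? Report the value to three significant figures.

11.2 cm

At 2.30 m, distance alone gives 85.3 × (0.759/2.30)² = 85.3 × 0.1089 = 9.289 mSv/h.
Further attenuation needed: 9.289/1.61 = 5.770.
n = log₂(5.770) = 2.529 half-value layers.
Thickness = 2.529 × 4.44 cm = 11.23 cm.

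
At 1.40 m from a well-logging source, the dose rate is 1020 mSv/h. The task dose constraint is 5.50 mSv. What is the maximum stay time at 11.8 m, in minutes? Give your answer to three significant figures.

23.0 min

By the inverse-square law, rate at 11.8 m:
1020 × (1.40/11.8)² = 1020 × 0.01408 = 14.36 mSv/h.
Stay time = 5.50 mSv ÷ 14.36 mSv/h = 0.3830 h = 22.98 min.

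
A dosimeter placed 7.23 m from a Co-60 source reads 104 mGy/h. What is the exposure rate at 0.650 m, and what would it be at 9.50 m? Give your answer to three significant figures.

Intensity scales as (d₁/d₂)², so
At 0.650 m: (7.23/0.650)² = 123.7, so 104 × 123.7 = 12860 mGy/h
At 9.50 m: (0.650/9.50)² = 0.004681, so 12860 × 0.004681 = 60.20 mGy/h.

12900 mGy/h; 60.2 mGy/h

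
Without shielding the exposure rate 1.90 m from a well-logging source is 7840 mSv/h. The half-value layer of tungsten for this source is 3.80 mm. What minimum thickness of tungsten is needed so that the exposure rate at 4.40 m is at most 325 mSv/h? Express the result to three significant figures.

At 4.40 m, distance alone gives (1.90/4.40)² = 0.1865, so 7840 × 0.1865 = 1462 mSv/h.
Further attenuation needed: 1462/325 = 4.498.
n = log₂(4.498) = 2.169 half-value layers.
Thickness = 2.169 × 3.80 mm = 8.242 mm.

8.24 mm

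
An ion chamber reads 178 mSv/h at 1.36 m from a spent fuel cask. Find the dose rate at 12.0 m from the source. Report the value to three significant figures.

Since intensity falls as 1/r², the rate at 12.0 m is
(1.36/12.0)² = 0.01284, so 178 × 0.01284 = 2.286 mSv/h.

2.29 mSv/h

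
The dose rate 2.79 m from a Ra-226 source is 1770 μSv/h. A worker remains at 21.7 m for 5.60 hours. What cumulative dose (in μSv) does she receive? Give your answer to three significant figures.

By the inverse-square law, rate at 21.7 m:
(2.79/21.7)² = 0.01653, so 1770 × 0.01653 = 29.26 μSv/h.
Dose = rate × time = 29.26 μSv/h × 5.600 h = 163.9 μSv.

164 μSv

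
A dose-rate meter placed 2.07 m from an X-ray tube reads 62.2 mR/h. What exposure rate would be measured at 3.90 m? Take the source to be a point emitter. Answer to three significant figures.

By the inverse-square law, scaling from 2.07 m to 3.90 m:
62.2 × (2.07/3.90)² = 62.2 × 0.2817 = 17.52 mR/h.

17.5 mR/h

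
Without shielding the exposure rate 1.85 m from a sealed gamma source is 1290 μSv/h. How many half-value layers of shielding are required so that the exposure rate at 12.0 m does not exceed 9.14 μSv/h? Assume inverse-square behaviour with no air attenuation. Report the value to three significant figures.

At 12.0 m, distance alone gives (1.85/12.0)² = 0.02377, so 1290 × 0.02377 = 30.66 μSv/h.
Further attenuation needed: 30.66/9.14 = 3.354.
n = log₂(3.354) = 1.746 half-value layers.

1.75 half-value layers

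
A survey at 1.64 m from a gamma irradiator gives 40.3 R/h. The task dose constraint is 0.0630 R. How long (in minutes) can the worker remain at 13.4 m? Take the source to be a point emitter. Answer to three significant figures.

6.26 min

Applying the 1/r² law, rate at 13.4 m:
40.3 × (1.64/13.4)² = 40.3 × 0.01498 = 0.6037 R/h.
Stay time = 0.0630 R ÷ 0.6037 R/h = 0.1044 h = 6.264 min.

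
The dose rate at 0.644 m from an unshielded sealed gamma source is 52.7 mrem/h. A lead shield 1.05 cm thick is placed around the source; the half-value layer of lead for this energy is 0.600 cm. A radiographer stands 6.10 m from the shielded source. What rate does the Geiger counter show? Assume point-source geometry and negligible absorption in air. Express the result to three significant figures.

Distance alone: (0.644/6.10)² = 0.01115, so 52.7 × 0.01115 = 0.5876 mrem/h.
Shield: 1.05/0.600 = 1.750 half-value layers → attenuation 2^(−1.750) = 0.2973.
Combined: 0.5876 × 0.2973 = 0.1747 mrem/h.

0.175 mrem/h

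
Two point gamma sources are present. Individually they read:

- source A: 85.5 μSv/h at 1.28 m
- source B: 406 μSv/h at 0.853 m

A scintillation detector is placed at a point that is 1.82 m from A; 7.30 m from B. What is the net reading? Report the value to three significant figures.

47.8 μSv/h

Each source contributes Iᵢ·(dᵢ/rᵢ)²; contributions add.
A: 85.5 × (1.28/1.82)² = 42.29 μSv/h
B: 406 × (0.853/7.30)² = 5.543 μSv/h
Total = 42.29 + 5.543 = 47.83 μSv/h.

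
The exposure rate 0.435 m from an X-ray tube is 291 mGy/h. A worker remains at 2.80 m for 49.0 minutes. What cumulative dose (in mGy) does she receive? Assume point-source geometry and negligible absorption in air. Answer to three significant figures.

5.74 mGy

Since intensity falls as 1/r², rate at 2.80 m:
291 × (0.435/2.80)² = 291 × 0.02414 = 7.025 mGy/h.
Dose = rate × time = 7.025 mGy/h × 0.8167 h = 5.737 mGy.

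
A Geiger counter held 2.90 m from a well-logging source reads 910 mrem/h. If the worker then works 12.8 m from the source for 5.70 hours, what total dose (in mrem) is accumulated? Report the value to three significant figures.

By the inverse-square law, rate at 12.8 m:
910 × (2.90/12.8)² = 910 × 0.05133 = 46.71 mrem/h.
Dose = rate × time = 46.71 mrem/h × 5.700 h = 266.2 mrem.

266 mrem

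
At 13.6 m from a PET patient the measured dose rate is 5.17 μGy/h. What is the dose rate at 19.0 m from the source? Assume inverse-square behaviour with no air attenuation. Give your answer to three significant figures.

2.65 μGy/h

Since intensity falls as 1/r², scaling from 13.6 m to 19.0 m:
5.17 × (13.6/19.0)² = 5.17 × 0.5124 = 2.649 μGy/h.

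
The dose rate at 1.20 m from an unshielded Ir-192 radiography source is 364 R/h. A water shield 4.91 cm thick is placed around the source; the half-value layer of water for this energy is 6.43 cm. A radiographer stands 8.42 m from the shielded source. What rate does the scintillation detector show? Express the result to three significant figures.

4.35 R/h

Distance alone: 364 × (1.20/8.42)² = 364 × 0.02031 = 7.393 R/h.
Shield: 4.91/6.43 = 0.7636 half-value layers → attenuation 2^(−0.7636) = 0.5890.
Combined: 7.393 × 0.5890 = 4.354 R/h.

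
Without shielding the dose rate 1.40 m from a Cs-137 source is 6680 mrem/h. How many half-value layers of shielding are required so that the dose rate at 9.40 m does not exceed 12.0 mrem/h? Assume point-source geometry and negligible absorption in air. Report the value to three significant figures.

3.63 half-value layers

At 9.40 m, distance alone gives 6680 × (1.40/9.40)² = 6680 × 0.02218 = 148.2 mrem/h.
Further attenuation needed: 148.2/12.0 = 12.35.
n = log₂(12.35) = 3.626 half-value layers.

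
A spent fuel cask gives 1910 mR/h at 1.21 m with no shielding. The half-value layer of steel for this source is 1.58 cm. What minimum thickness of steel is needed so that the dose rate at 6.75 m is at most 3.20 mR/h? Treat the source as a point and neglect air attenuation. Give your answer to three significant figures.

At 6.75 m, distance alone gives (1.21/6.75)² = 0.03213, so 1910 × 0.03213 = 61.37 mR/h.
Further attenuation needed: 61.37/3.20 = 19.18.
n = log₂(19.18) = 4.262 half-value layers.
Thickness = 4.262 × 1.58 cm = 6.734 cm.

6.73 cm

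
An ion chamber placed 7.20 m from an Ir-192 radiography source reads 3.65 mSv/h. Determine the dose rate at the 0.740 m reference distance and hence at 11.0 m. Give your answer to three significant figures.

346 mSv/h; 1.56 mSv/h

Applying the 1/r² law,
At 0.740 m: 3.65 × (7.20/0.740)² = 3.65 × 94.67 = 345.5 mSv/h
At 11.0 m: 345.5 × (0.740/11.0)² = 345.5 × 0.004526 = 1.564 mSv/h.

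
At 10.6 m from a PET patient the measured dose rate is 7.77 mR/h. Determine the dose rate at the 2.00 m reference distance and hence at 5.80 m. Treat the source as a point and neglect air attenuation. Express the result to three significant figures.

By the inverse-square law,
At 2.00 m: 7.77 × (10.6/2.00)² = 7.77 × 28.09 = 218.3 mR/h
At 5.80 m: (2.00/5.80)² = 0.1189, so 218.3 × 0.1189 = 25.96 mR/h.

218 mR/h; 26.0 mR/h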